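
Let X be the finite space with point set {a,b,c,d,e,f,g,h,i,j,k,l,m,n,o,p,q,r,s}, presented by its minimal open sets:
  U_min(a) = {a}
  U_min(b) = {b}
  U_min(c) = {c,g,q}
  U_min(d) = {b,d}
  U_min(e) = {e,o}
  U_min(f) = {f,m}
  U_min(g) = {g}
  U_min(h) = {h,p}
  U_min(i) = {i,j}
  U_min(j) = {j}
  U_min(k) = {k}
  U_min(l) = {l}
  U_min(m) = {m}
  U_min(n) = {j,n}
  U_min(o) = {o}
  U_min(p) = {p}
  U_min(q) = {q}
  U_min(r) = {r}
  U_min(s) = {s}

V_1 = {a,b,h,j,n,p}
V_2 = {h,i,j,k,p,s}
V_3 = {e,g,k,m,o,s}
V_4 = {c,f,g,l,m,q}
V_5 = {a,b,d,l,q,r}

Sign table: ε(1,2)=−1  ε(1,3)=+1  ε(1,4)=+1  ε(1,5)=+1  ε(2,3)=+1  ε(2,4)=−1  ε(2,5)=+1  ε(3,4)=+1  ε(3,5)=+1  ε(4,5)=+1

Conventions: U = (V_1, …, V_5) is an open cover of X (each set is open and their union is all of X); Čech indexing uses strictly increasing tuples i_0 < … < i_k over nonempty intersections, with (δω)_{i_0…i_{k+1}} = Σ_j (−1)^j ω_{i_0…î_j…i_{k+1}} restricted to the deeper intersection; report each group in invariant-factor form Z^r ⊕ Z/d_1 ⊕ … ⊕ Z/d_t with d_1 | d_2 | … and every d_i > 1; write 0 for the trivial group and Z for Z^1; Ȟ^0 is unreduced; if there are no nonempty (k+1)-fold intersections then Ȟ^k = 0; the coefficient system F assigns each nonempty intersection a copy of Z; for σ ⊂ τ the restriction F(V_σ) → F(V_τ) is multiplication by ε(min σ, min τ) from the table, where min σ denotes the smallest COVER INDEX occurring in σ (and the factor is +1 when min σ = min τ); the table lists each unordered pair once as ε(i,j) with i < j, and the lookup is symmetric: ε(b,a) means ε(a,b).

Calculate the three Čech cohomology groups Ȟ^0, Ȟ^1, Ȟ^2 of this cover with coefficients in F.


nerve simplices:
  V12={h,j,p} V15={a,b} V23={k,s} V34={g,m} V45={l,q}
C dims 5,5; δ0: rk 5, SNF 1^4·2
degree 0: 5−5−0 = 0 → Ȟ^0 ≅ 0
degree 1: 5−0−5 = 0 plus torsion [2] → Ȟ^1 ≅ Z/2
degree 2: 0−0−0 = 0 → Ȟ^2 ≅ 0

Ȟ^0 = 0, Ȟ^1 = Z/2 and Ȟ^2 = 0


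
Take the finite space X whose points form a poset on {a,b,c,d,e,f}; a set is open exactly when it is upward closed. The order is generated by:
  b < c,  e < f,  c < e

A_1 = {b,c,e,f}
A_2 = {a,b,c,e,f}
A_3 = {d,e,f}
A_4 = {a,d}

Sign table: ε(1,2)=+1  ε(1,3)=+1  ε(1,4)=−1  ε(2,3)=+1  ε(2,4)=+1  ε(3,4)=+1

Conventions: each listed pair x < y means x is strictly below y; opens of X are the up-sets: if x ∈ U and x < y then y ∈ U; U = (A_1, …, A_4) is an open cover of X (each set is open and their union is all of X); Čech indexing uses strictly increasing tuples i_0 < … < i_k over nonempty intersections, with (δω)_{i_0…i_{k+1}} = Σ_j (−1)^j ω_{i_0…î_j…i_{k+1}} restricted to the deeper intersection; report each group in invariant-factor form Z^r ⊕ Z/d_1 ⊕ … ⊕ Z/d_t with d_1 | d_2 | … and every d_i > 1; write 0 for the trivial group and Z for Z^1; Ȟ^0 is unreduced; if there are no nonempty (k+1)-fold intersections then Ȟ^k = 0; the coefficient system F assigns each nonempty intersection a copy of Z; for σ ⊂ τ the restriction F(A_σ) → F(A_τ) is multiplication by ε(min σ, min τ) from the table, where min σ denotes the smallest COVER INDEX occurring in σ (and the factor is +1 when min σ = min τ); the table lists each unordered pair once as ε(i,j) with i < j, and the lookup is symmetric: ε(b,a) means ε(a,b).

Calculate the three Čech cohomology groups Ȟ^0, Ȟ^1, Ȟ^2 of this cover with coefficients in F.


nerve of the cover:
  A12={b,c,e,f} A13={e,f} A23={e,f} A24={a} A34={d}
  A123={e,f}
C dims 4,5,1; δ0: rk 3, SNF 1^3; δ1: rk 1, SNF 1^1
Ȟ^0 = (4 − 3) − 0 = 1, so Ȟ^0 ≅ Z
Ȟ^1 = (5 − 1) − 3 = 1, so Ȟ^1 ≅ Z
Ȟ^2 = (1 − 0) − 1 = 0, so Ȟ^2 ≅ 0

Ȟ^0 = Z,  Ȟ^1 = Z,  Ȟ^2 = 0


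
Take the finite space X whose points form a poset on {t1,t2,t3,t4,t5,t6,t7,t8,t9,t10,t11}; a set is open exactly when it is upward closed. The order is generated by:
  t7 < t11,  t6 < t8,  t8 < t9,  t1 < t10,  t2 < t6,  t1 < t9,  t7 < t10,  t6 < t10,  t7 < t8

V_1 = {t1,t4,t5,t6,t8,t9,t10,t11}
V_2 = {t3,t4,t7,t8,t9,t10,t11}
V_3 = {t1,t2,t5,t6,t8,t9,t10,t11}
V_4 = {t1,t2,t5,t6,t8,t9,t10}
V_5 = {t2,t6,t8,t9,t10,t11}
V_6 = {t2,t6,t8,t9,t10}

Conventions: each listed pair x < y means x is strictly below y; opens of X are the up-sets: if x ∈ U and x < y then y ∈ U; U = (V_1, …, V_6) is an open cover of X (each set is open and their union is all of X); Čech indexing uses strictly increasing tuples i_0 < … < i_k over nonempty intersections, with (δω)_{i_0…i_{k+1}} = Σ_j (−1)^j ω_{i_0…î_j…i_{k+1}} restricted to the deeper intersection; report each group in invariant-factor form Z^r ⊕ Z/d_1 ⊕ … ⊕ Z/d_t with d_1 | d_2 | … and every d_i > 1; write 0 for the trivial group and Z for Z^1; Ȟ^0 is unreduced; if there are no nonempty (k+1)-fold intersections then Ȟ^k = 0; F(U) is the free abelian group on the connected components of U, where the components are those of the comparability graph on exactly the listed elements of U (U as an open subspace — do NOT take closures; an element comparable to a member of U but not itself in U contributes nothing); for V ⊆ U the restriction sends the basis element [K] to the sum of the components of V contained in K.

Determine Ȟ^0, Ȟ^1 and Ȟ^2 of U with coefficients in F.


nonempty overlaps:
  V12={t4,t8,t9,t10,t11} V13={t1,t5,t6,t8,t9,t10,t11} V14={t1,t5,t6,t8,t9,t10} V15={t6,t8,t9,t10,t11} V16={t6,t8,t9,t10} V23={t8,t9,t10,t11} V24={t8,t9,t10} V25={t8,t9,t10,t11} V26={t8,t9,t10} V34={t1,t2,t5,t6,t8,t9,t10} V35={t2,t6,t8,t9,t10,t11} V36={t2,t6,t8,t9,t10} V45={t2,t6,t8,t9,t10} V46={t2,t6,t8,t9,t10} V56={t2,t6,t8,t9,t10}
  V123={t8,t9,t10,t11} V124={t8,t9,t10} V125={t8,t9,t10,t11} V126={t8,t9,t10} V134={t1,t5,t6,t8,t9,t10} V135={t6,t8,t9,t10,t11} V136={t6,t8,t9,t10} V145={t6,t8,t9,t10} V146={t6,t8,t9,t10} V156={t6,t8,t9,t10} V234={t8,t9,t10} V235={t8,t9,t10,t11} V236={t8,t9,t10} V245={t8,t9,t10} V246={t8,t9,t10} V256={t8,t9,t10} V345={t2,t6,t8,t9,t10} V346={t2,t6,t8,t9,t10} V356={t2,t6,t8,t9,t10} V456={t2,t6,t8,t9,t10}
  V1234={t8,t9,t10} V1235={t8,t9,t10,t11} V1236={t8,t9,t10} V1245={t8,t9,t10} V1246={t8,t9,t10} V1256={t8,t9,t10} V1345={t6,t8,t9,t10} V1346={t6,t8,t9,t10} V1356={t6,t8,t9,t10} V1456={t6,t8,t9,t10} V2345={t8,t9,t10} V2346={t8,t9,t10} V2356={t8,t9,t10} V2456={t8,t9,t10} V3456={t2,t6,t8,t9,t10}
  V12345={t8,t9,t10} V12346={t8,t9,t10} V12356={t8,t9,t10} V12456={t8,t9,t10} V13456={t6,t8,t9,t10} V23456={t8,t9,t10}
  V123456={t8,t9,t10}
components per intersection:
  V1: {t1,t6,t8,t9,t10} {t4} {t5} {t11}
  V2: {t3} {t4} {t7,t8,t9,t10,t11}
  V3: {t1,t2,t6,t8,t9,t10} {t5} {t11}
  V4: {t1,t2,t6,t8,t9,t10} {t5}
  V5: {t2,t6,t8,t9,t10} {t11}
  V6: {t2,t6,t8,t9,t10}
  V12: {t4} {t8,t9} {t10} {t11}
  V13: {t1,t6,t8,t9,t10} {t5} {t11}
  V14: {t1,t6,t8,t9,t10} {t5}
  V15: {t6,t8,t9,t10} {t11}
  V16: {t6,t8,t9,t10}
  V23: {t8,t9} {t10} {t11}
  V24: {t8,t9} {t10}
  V25: {t8,t9} {t10} {t11}
  V26: {t8,t9} {t10}
  V34: {t1,t2,t6,t8,t9,t10} {t5}
  V35: {t2,t6,t8,t9,t10} {t11}
  V36: {t2,t6,t8,t9,t10}
  V45: {t2,t6,t8,t9,t10}
  V46: {t2,t6,t8,t9,t10}
  V56: {t2,t6,t8,t9,t10}
  V123: {t8,t9} {t10} {t11}
  V124: {t8,t9} {t10}
  V125: {t8,t9} {t10} {t11}
  V126: {t8,t9} {t10}
  V134: {t1,t6,t8,t9,t10} {t5}
  V135: {t6,t8,t9,t10} {t11}
  V136: {t6,t8,t9,t10}
  V145: {t6,t8,t9,t10}
  V146: {t6,t8,t9,t10}
  V156: {t6,t8,t9,t10}
  V234: {t8,t9} {t10}
  V235: {t8,t9} {t10} {t11}
  V236: {t8,t9} {t10}
  V245: {t8,t9} {t10}
  V246: {t8,t9} {t10}
  V256: {t8,t9} {t10}
  V345: {t2,t6,t8,t9,t10}
  V346: {t2,t6,t8,t9,t10}
  V356: {t2,t6,t8,t9,t10}
  V456: {t2,t6,t8,t9,t10}
  V1234: {t8,t9} {t10}
  V1235: {t8,t9} {t10} {t11}
  V1236: {t8,t9} {t10}
  V1245: {t8,t9} {t10}
  V1246: {t8,t9} {t10}
  V1256: {t8,t9} {t10}
  V1345: {t6,t8,t9,t10}
  V1346: {t6,t8,t9,t10}
  V1356: {t6,t8,t9,t10}
  V1456: {t6,t8,t9,t10}
  V2345: {t8,t9} {t10}
  V2346: {t8,t9} {t10}
  V2356: {t8,t9} {t10}
  V2456: {t8,t9} {t10}
  V3456: {t2,t6,t8,t9,t10}
  V12345: {t8,t9} {t10}
  V12346: {t8,t9} {t10}
  V12356: {t8,t9} {t10}
  V12456: {t8,t9} {t10}
  V13456: {t6,t8,t9,t10}
  V23456: {t8,t9} {t10}
  V123456: {t8,t9} {t10}
C dims 15,30,35,26; δ0: rk 11, SNF 1^11; δ1: rk 18, SNF 1^18; δ2: rk 17, SNF 1^17
degree 0: 15−11−0 = 4 → Ȟ^0 ≅ Z^4
degree 1: 30−18−11 = 1 → Ȟ^1 ≅ Z
degree 2: 35−17−18 = 0 → Ȟ^2 ≅ 0

Ȟ^0 = Z^4,  Ȟ^1 = Z,  Ȟ^2 = 0


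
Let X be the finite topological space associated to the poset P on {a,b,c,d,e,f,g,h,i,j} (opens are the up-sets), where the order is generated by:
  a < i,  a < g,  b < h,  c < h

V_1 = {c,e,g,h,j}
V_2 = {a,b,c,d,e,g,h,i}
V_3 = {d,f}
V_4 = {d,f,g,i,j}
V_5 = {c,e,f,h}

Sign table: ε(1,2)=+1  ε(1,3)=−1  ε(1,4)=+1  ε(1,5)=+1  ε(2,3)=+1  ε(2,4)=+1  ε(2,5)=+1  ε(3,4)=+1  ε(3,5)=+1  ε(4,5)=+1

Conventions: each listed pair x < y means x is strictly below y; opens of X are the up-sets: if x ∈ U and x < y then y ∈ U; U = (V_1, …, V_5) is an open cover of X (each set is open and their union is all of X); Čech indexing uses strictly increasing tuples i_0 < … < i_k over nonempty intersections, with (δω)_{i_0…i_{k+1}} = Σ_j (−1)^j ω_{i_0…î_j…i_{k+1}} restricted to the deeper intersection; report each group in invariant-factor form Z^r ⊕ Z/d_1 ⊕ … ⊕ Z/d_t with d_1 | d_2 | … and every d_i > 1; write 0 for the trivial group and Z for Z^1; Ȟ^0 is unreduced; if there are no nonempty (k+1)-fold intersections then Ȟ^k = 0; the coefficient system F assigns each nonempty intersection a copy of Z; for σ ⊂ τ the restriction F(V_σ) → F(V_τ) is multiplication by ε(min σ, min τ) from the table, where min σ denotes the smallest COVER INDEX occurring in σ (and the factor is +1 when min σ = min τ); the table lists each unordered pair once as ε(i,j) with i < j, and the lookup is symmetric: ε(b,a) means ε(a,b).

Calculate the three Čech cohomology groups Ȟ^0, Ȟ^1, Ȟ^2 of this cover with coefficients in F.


Ȟ^0(U;F) ≅ Z, Ȟ^1(U;F) ≅ Z, Ȟ^2(U;F) ≅ 0

nonempty overlaps:
  V12={c,e,g,h} V14={g,j} V15={c,e,h} V23={d} V24={d,g,i} V25={c,e,h} V34={d,f} V35={f} V45={f}
  V124={g} V125={c,e,h} V234={d} V345={f}
C dims 5,9,4; δ0: rk 4, SNF 1^4; δ1: rk 4, SNF 1^4
degree 0: 5−4−0 = 1 → Ȟ^0 ≅ Z
degree 1: 9−4−4 = 1 → Ȟ^1 ≅ Z
degree 2: 4−0−4 = 0 → Ȟ^2 ≅ 0


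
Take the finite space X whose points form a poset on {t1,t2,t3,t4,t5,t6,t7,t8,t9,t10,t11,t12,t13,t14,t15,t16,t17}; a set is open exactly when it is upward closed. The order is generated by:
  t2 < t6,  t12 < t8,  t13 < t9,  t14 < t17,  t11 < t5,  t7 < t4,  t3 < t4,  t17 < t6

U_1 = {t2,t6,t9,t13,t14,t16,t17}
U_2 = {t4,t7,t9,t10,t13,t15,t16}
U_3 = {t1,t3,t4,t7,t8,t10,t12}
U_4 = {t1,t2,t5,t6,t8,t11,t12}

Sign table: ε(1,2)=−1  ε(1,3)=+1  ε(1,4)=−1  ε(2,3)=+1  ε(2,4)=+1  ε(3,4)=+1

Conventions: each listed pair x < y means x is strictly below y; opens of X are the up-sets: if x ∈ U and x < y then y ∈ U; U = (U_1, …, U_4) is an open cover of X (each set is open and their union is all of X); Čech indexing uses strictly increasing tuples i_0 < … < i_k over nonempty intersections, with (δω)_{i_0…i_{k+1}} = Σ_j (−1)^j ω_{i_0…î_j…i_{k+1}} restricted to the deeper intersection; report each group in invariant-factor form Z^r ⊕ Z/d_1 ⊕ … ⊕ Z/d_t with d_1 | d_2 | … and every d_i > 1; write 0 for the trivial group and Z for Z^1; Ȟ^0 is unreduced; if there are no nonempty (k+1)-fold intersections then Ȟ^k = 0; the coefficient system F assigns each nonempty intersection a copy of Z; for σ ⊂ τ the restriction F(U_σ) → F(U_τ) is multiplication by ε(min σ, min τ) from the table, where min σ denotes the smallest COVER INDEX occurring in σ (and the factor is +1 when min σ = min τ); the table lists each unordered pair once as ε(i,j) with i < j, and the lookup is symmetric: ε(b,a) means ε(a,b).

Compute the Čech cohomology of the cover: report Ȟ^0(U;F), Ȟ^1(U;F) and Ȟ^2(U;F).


cover nerve:
  U12={t9,t13,t16} U14={t2,t6} U23={t4,t7,t10} U34={t1,t8,t12}
C dims 4,4; δ0: rk 3, SNF 1^3
Ȟ^0: (4−3)−0=1 ⇒ Z
Ȟ^1: (4−0)−3=1 ⇒ Z
Ȟ^2: (0−0)−0=0 ⇒ 0

Ȟ^0 ≅ Z,  Ȟ^1 ≅ Z,  Ȟ^2 ≅ 0


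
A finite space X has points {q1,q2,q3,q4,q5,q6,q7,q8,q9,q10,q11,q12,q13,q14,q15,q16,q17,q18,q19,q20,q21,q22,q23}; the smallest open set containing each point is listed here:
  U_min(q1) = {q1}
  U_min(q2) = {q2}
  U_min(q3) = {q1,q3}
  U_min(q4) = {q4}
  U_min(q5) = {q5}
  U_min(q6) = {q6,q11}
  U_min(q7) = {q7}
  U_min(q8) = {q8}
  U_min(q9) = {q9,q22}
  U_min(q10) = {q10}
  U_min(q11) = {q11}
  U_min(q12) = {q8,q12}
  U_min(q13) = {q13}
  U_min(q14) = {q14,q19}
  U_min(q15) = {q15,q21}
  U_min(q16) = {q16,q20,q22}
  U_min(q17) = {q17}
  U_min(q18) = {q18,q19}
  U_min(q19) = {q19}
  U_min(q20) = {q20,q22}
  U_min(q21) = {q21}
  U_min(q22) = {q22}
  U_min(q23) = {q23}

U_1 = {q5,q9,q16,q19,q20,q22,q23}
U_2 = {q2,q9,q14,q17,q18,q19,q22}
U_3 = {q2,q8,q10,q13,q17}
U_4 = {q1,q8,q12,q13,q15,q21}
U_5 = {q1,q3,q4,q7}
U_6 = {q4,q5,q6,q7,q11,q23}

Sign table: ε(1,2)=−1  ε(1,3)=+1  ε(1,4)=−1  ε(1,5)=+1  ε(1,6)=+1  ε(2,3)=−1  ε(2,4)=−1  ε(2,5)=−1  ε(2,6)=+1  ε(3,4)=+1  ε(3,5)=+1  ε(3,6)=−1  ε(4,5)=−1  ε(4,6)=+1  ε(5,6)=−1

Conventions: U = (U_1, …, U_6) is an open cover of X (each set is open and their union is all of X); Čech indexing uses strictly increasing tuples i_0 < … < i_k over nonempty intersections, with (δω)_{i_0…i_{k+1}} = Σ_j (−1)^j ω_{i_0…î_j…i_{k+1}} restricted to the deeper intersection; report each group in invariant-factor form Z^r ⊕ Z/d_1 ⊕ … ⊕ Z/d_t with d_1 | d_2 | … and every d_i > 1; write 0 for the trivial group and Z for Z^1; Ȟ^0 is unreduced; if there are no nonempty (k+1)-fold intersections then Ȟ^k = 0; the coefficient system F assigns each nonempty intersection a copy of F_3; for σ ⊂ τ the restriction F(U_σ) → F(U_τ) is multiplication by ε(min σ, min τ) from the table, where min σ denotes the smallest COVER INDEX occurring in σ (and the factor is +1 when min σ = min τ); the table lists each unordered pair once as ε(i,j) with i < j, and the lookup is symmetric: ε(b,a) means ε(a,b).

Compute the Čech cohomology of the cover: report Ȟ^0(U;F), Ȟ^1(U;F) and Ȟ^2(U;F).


intersection data:
  U12={q9,q19,q22} U16={q5,q23} U23={q2,q17} U34={q8,q13} U45={q1} U56={q4,q7}
C dims 6,6; δ0: rk_F3 5
Ȟ^0 = (6 − 5) − 0 = 1, so Ȟ^0 ≅ Z/3
Ȟ^1 = (6 − 0) − 5 = 1, so Ȟ^1 ≅ Z/3
Ȟ^2 = (0 − 0) − 0 = 0, so Ȟ^2 ≅ 0

Ȟ^0(U;F) ≅ Z/3, Ȟ^1(U;F) ≅ Z/3, Ȟ^2(U;F) ≅ 0


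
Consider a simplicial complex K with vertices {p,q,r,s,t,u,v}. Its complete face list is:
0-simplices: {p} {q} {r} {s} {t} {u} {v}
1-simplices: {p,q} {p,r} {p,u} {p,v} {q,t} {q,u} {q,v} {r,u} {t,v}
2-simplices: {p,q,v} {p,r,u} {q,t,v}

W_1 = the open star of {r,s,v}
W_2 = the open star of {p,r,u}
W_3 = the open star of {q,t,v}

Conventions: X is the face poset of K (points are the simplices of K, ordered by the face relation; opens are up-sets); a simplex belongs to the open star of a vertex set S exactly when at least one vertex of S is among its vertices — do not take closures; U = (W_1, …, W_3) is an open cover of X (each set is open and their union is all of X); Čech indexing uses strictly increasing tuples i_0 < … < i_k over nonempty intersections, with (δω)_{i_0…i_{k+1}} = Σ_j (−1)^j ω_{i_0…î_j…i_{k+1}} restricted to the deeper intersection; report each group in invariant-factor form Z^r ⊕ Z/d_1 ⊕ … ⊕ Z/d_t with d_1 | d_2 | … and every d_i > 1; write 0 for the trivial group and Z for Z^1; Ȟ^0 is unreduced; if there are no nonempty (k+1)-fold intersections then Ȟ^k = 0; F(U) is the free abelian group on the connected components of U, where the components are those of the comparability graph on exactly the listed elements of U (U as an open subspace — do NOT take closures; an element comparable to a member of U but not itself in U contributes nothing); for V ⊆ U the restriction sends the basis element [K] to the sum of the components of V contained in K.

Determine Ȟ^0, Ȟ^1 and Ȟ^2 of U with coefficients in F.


Ȟ^0(U;F) ≅ Z^2, Ȟ^1(U;F) ≅ Z, Ȟ^2(U;F) ≅ 0

intersection data:
  W1={{r},{s},{v},{p,r},{p,v},{q,v},{r,u},{t,v},{p,q,v},{p,r,u},{q,t,v}} W2={{p},{r},{u},{p,q},{p,r},{p,u},{p,v},{q,u},{r,u},{p,q,v},{p,r,u}} W3={{q},{t},{v},{p,q},{p,v},{q,t},{q,u},{q,v},{t,v},{p,q,v},{q,t,v}}
  W12={{r},{p,r},{p,v},{r,u},{p,q,v},{p,r,u}} W13={{v},{p,v},{q,v},{t,v},{p,q,v},{q,t,v}} W23={{p,q},{p,v},{q,u},{p,q,v}}
  W123={{p,v},{p,q,v}}
components per intersection:
  W1: {{r},{p,r},{r,u},{p,r,u}} {{s}} {{v},{p,v},{q,v},{t,v},{p,q,v},{q,t,v}}
  W2: {{p},{r},{u},{p,q},{p,r},{p,u},{p,v},{q,u},{r,u},{p,q,v},{p,r,u}}
  W3: {{q},{t},{v},{p,q},{p,v},{q,t},{q,u},{q,v},{t,v},{p,q,v},{q,t,v}}
  W12: {{r},{p,r},{r,u},{p,r,u}} {{p,v},{p,q,v}}
  W13: {{v},{p,v},{q,v},{t,v},{p,q,v},{q,t,v}}
  W23: {{p,q},{p,v},{p,q,v}} {{q,u}}
  W123: {{p,v},{p,q,v}}
C dims 5,5,1; δ0: rk 3, SNF 1^3; δ1: rk 1, SNF 1^1
Ȟ^0 = (5 − 3) − 0 = 2, so Ȟ^0 ≅ Z^2
Ȟ^1 = (5 − 1) − 3 = 1, so Ȟ^1 ≅ Z
Ȟ^2 = (1 − 0) − 1 = 0, so Ȟ^2 ≅ 0


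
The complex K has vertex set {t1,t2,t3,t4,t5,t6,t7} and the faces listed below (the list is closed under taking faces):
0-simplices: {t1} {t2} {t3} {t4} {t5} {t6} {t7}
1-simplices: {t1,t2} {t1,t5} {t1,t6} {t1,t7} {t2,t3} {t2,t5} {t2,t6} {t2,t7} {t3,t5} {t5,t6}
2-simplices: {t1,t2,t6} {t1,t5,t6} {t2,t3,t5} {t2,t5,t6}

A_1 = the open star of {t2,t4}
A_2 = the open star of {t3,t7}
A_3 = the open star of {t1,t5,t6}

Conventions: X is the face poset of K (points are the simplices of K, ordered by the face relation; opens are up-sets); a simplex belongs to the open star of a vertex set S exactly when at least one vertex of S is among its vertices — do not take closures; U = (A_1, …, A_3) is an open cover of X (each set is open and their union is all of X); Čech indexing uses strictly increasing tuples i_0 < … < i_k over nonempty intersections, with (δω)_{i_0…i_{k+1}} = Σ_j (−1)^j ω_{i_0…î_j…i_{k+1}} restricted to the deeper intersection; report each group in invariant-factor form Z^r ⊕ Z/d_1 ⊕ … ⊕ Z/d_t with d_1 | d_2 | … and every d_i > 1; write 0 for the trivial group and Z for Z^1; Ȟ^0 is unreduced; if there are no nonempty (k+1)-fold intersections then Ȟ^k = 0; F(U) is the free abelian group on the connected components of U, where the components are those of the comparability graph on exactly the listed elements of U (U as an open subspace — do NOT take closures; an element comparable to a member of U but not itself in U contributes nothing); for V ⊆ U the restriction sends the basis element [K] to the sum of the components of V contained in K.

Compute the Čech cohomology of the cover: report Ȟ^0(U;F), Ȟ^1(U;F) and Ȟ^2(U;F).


nerve of the cover:
  A1={{t2},{t4},{t1,t2},{t2,t3},{t2,t5},{t2,t6},{t2,t7},{t1,t2,t6},{t2,t3,t5},{t2,t5,t6}} A2={{t3},{t7},{t1,t7},{t2,t3},{t2,t7},{t3,t5},{t2,t3,t5}} A3={{t1},{t5},{t6},{t1,t2},{t1,t5},{t1,t6},{t1,t7},{t2,t5},{t2,t6},{t3,t5},{t5,t6},{t1,t2,t6},{t1,t5,t6},{t2,t3,t5},{t2,t5,t6}}
  A12={{t2,t3},{t2,t7},{t2,t3,t5}} A13={{t1,t2},{t2,t5},{t2,t6},{t1,t2,t6},{t2,t3,t5},{t2,t5,t6}} A23={{t1,t7},{t3,t5},{t2,t3,t5}}
  A123={{t2,t3,t5}}
components per intersection:
  A1: {{t2},{t1,t2},{t2,t3},{t2,t5},{t2,t6},{t2,t7},{t1,t2,t6},{t2,t3,t5},{t2,t5,t6}} {{t4}}
  A2: {{t3},{t2,t3},{t3,t5},{t2,t3,t5}} {{t7},{t1,t7},{t2,t7}}
  A3: {{t1},{t5},{t6},{t1,t2},{t1,t5},{t1,t6},{t1,t7},{t2,t5},{t2,t6},{t3,t5},{t5,t6},{t1,t2,t6},{t1,t5,t6},{t2,t3,t5},{t2,t5,t6}}
  A12: {{t2,t3},{t2,t3,t5}} {{t2,t7}}
  A13: {{t1,t2},{t2,t5},{t2,t6},{t1,t2,t6},{t2,t3,t5},{t2,t5,t6}}
  A23: {{t1,t7}} {{t3,t5},{t2,t3,t5}}
  A123: {{t2,t3,t5}}
C dims 5,5,1; δ0: rk 3, SNF 1^3; δ1: rk 1, SNF 1^1
Ȟ^0 = (5 − 3) − 0 = 2, so Ȟ^0 ≅ Z^2
Ȟ^1 = (5 − 1) − 3 = 1, so Ȟ^1 ≅ Z
Ȟ^2 = (1 − 0) − 1 = 0, so Ȟ^2 ≅ 0

Ȟ^0 ≅ Z^2, Ȟ^1 ≅ Z, Ȟ^2 ≅ 0


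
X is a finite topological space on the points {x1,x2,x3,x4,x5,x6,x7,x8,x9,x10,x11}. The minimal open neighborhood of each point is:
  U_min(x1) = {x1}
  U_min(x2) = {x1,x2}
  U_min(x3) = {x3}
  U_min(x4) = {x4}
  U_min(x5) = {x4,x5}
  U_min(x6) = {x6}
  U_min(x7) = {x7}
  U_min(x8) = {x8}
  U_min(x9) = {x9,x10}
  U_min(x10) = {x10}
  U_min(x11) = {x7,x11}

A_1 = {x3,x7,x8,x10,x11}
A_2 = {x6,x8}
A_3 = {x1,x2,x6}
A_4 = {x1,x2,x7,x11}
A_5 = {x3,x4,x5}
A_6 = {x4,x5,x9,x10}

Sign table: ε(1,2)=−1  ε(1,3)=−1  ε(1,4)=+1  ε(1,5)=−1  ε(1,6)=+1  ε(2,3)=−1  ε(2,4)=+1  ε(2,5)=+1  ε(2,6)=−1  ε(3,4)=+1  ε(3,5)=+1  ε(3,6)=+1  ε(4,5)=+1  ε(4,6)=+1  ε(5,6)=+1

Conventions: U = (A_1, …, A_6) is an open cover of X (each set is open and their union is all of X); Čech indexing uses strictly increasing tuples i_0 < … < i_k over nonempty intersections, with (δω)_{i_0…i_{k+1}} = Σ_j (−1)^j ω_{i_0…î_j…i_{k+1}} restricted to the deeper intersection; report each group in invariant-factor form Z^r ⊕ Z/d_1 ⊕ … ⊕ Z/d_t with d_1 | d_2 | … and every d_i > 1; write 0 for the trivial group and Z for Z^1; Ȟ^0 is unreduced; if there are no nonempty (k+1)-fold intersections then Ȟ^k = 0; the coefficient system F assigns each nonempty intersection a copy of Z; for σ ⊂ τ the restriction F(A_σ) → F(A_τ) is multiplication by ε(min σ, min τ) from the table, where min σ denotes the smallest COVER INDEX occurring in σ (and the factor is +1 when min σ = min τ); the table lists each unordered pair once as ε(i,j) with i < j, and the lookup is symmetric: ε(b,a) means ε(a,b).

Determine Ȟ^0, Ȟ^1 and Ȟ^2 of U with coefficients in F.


nerve of the cover:
  A12={x8} A14={x7,x11} A15={x3} A16={x10} A23={x6} A34={x1,x2} A56={x4,x5}
C dims 6,7; δ0: rk 6, SNF 1^5·2
Ȟ^0 = (6 − 6) − 0 = 0, so Ȟ^0 ≅ 0
Ȟ^1 = (7 − 0) − 6 = 1 plus torsion [2], so Ȟ^1 ≅ Z ⊕ Z/2
Ȟ^2 = (0 − 0) − 0 = 0, so Ȟ^2 ≅ 0

Ȟ^0 ≅ 0, Ȟ^1 ≅ Z ⊕ Z/2, Ȟ^2 ≅ 0


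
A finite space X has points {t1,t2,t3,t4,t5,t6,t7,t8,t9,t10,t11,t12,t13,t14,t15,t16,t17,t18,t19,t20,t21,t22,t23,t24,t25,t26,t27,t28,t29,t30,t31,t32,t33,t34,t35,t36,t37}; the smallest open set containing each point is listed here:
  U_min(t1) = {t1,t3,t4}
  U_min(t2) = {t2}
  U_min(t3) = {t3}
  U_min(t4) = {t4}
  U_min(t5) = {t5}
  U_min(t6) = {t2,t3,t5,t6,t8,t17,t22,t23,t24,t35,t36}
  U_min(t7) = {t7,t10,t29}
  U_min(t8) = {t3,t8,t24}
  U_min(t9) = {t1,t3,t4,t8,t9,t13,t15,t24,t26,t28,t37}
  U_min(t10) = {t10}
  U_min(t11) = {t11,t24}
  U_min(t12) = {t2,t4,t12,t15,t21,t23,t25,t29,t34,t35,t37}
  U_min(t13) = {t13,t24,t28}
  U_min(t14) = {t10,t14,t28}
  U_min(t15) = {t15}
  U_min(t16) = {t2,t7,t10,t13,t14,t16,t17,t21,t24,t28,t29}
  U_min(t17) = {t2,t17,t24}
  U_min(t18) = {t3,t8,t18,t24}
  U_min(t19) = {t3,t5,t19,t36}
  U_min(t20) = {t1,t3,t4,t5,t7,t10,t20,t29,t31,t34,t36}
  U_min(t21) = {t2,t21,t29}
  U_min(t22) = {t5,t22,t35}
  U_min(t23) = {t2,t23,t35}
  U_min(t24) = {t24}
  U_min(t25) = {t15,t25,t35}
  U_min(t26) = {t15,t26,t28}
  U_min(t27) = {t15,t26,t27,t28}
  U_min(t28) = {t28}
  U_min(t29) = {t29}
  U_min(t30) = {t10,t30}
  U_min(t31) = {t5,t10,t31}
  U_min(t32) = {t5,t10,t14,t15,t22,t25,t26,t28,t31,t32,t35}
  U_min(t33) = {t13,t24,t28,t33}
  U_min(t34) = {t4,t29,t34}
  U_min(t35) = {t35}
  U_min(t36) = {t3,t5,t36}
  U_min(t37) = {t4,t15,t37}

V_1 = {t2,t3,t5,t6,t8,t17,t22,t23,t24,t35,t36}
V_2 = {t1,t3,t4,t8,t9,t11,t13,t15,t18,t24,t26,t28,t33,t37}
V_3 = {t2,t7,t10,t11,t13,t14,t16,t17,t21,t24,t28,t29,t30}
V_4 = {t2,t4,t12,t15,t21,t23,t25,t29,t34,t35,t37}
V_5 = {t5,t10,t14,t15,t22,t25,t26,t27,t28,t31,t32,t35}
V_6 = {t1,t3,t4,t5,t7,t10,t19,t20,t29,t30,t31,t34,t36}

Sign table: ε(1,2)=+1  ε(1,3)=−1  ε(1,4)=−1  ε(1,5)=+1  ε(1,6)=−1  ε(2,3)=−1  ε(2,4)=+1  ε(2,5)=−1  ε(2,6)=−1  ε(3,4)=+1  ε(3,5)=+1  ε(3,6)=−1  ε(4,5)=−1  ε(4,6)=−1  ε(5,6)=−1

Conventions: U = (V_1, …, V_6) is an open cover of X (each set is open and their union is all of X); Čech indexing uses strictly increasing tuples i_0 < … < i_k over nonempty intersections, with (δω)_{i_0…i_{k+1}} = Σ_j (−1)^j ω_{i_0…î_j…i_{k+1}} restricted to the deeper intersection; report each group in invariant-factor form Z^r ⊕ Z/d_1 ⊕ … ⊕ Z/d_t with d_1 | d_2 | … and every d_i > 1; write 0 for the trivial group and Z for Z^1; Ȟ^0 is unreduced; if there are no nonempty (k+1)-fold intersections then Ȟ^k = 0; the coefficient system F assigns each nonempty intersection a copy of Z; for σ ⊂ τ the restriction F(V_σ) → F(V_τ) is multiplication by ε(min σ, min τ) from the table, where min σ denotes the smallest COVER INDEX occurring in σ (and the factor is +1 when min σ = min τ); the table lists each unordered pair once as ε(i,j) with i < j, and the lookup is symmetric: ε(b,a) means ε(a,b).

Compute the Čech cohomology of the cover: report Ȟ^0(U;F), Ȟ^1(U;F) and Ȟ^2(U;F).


Ȟ^0 ≅ 0, Ȟ^1 ≅ Z/2 and Ȟ^2 ≅ Z

nonempty overlaps:
  V12={t3,t8,t24} V13={t2,t17,t24} V14={t2,t23,t35} V15={t5,t22,t35} V16={t3,t5,t36} V23={t11,t13,t24,t28} V24={t4,t15,t37} V25={t15,t26,t28} V26={t1,t3,t4} V34={t2,t21,t29} V35={t10,t14,t28} V36={t7,t10,t29,t30} V45={t15,t25,t35} V46={t4,t29,t34} V56={t5,t10,t31}
  V123={t24} V126={t3} V134={t2} V145={t35} V156={t5} V235={t28} V245={t15} V246={t4} V346={t29} V356={t10}
C dims 6,15,10; δ0: rk 6, SNF 1^5·2; δ1: rk 9, SNF 1^9
degree 0: 6−6−0 = 0 → Ȟ^0 ≅ 0
degree 1: 15−9−6 = 0 plus torsion [2] → Ȟ^1 ≅ Z/2
degree 2: 10−0−9 = 1 → Ȟ^2 ≅ Z


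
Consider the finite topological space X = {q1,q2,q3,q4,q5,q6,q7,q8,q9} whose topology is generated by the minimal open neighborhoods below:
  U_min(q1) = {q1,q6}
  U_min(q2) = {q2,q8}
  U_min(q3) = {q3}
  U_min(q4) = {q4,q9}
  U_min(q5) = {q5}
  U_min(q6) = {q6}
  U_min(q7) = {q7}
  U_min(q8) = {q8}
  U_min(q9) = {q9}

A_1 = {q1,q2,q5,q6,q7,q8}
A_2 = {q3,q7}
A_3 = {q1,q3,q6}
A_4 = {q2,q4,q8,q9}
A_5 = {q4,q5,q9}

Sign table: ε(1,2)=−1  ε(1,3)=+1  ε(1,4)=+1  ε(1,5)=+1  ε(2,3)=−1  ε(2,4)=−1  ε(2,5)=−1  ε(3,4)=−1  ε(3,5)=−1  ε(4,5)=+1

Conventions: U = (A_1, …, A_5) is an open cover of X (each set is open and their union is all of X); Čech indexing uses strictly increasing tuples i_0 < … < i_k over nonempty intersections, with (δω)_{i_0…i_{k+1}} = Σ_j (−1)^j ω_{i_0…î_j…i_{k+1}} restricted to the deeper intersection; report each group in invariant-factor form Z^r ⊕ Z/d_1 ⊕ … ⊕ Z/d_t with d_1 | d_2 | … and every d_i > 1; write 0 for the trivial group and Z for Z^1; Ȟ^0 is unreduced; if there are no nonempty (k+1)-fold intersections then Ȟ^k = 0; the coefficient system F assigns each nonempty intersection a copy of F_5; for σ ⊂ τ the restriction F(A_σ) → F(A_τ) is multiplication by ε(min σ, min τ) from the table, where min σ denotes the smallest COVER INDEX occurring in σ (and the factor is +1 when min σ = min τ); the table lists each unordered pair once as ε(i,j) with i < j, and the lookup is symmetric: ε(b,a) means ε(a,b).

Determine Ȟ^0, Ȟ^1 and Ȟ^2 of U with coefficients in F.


nerve simplices:
  A12={q7} A13={q1,q6} A14={q2,q8} A15={q5} A23={q3} A45={q4,q9}
C dims 5,6; δ0: rk_F5 4
degree 0: 5−4−0 = 1 → Ȟ^0 ≅ Z/5
degree 1: 6−0−4 = 2 → Ȟ^1 ≅ Z/5 ⊕ Z/5
degree 2: 0−0−0 = 0 → Ȟ^2 ≅ 0

Ȟ^0(U;F) ≅ Z/5,  Ȟ^1(U;F) ≅ Z/5 ⊕ Z/5,  Ȟ^2(U;F) ≅ 0


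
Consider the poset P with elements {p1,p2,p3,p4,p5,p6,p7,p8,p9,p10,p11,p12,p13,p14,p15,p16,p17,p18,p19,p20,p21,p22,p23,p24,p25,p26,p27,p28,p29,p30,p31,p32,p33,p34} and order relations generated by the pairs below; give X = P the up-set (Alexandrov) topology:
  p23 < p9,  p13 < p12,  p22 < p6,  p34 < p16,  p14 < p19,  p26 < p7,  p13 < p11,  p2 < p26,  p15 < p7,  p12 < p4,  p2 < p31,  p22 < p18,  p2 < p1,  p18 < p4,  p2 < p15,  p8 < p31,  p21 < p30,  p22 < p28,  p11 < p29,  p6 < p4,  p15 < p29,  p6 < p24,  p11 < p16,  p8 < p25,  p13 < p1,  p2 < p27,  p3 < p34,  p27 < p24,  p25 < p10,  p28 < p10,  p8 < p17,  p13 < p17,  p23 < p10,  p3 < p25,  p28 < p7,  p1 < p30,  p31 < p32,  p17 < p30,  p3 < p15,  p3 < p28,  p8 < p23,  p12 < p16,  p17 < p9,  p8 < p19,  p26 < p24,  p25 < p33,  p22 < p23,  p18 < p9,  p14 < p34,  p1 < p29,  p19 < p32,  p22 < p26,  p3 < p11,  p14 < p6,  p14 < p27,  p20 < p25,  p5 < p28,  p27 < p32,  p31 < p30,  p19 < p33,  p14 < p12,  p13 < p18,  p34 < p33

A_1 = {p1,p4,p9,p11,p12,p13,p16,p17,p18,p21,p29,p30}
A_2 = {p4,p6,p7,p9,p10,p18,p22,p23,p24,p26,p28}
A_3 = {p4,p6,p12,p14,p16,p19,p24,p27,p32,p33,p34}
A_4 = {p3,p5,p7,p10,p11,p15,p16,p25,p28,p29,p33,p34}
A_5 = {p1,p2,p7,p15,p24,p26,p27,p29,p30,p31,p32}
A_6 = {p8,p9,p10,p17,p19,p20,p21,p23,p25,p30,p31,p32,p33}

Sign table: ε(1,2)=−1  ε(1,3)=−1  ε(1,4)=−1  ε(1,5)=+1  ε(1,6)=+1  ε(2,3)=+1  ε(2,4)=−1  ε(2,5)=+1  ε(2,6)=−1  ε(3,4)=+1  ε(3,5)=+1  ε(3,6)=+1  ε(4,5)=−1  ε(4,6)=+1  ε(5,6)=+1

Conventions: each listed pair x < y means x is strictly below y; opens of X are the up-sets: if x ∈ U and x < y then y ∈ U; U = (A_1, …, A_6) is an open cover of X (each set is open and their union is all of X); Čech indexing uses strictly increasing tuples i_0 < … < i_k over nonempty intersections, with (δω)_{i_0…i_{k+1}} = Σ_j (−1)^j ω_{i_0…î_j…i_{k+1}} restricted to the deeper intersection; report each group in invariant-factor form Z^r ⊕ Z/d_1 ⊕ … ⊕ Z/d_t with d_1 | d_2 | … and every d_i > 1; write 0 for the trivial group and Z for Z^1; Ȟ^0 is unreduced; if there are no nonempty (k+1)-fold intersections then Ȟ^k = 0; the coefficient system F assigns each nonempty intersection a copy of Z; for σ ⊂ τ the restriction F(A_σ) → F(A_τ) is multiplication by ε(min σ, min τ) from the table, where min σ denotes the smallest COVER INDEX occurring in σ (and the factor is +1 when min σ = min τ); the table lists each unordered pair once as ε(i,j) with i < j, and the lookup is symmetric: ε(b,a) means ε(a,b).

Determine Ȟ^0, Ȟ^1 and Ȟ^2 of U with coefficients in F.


Ȟ^0 ≅ 0; Ȟ^1 ≅ Z/2; Ȟ^2 ≅ Z

intersection data:
  A12={p4,p9,p18} A13={p4,p12,p16} A14={p11,p16,p29} A15={p1,p29,p30} A16={p9,p17,p21,p30} A23={p4,p6,p24} A24={p7,p10,p28} A25={p7,p24,p26} A26={p9,p10,p23} A34={p16,p33,p34} A35={p24,p27,p32} A36={p19,p32,p33} A45={p7,p15,p29} A46={p10,p25,p33} A56={p30,p31,p32}
  A123={p4} A126={p9} A134={p16} A145={p29} A156={p30} A235={p24} A245={p7} A246={p10} A346={p33} A356={p32}
C dims 6,15,10; δ0: rk 6, SNF 1^5·2; δ1: rk 9, SNF 1^9
Ȟ^0 = (6 − 6) − 0 = 0, so Ȟ^0 ≅ 0
Ȟ^1 = (15 − 9) − 6 = 0 plus torsion [2], so Ȟ^1 ≅ Z/2
Ȟ^2 = (10 − 0) − 9 = 1, so Ȟ^2 ≅ Z


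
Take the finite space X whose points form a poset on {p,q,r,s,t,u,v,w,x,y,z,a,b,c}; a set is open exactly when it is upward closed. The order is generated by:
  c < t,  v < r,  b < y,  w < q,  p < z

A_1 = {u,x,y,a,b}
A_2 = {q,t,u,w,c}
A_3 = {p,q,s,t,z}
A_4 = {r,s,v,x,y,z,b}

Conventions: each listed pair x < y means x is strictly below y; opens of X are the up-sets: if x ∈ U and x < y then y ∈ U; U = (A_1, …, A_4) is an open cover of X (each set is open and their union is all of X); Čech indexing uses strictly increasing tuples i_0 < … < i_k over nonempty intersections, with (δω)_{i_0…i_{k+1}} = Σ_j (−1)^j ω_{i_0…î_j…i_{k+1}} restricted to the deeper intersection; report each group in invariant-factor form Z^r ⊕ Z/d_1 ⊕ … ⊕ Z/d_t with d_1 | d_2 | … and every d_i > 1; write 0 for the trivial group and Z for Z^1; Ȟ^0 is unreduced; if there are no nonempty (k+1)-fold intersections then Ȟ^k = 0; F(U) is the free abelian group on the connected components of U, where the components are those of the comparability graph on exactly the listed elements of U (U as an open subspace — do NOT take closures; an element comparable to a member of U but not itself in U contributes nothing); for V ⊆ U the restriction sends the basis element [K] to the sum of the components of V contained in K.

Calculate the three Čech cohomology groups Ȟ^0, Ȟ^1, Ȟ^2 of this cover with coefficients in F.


cover nerve:
  A12={u} A14={x,y,b} A23={q,t} A34={s,z}
components per intersection:
  A1: {u} {x} {y,b} {a}
  A2: {q,w} {t,c} {u}
  A3: {p,z} {q} {s} {t}
  A4: {r,v} {s} {x} {y,b} {z}
  A12: {u}
  A14: {x} {y,b}
  A23: {q} {t}
  A34: {s} {z}
C dims 16,7; δ0: rk 7, SNF 1^7
Ȟ^0: (16−7)−0=9 ⇒ Z^9
Ȟ^1: (7−0)−7=0 ⇒ 0
Ȟ^2: (0−0)−0=0 ⇒ 0

Ȟ^0(U;F) ≅ Z^9, Ȟ^1(U;F) ≅ 0, Ȟ^2(U;F) ≅ 0


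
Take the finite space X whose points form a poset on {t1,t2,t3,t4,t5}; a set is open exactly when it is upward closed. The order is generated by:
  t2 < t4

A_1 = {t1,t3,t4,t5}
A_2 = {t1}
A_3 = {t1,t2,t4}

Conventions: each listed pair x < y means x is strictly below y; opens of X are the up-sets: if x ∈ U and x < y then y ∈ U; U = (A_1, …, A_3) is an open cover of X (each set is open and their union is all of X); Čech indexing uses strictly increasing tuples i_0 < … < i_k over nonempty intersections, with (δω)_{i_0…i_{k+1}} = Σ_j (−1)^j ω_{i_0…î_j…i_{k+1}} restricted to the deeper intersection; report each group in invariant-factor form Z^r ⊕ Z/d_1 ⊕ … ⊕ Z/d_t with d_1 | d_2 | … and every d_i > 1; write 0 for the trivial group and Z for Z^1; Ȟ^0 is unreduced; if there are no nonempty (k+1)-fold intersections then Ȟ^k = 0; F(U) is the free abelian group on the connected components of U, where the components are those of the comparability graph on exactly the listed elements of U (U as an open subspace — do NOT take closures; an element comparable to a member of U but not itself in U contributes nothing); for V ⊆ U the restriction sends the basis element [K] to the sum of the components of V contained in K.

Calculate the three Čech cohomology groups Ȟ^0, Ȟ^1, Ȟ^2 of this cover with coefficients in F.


nonempty overlaps:
  A12={t1} A13={t1,t4} A23={t1}
  A123={t1}
components per intersection:
  A1: {t1} {t3} {t4} {t5}
  A2: {t1}
  A3: {t1} {t2,t4}
  A12: {t1}
  A13: {t1} {t4}
  A23: {t1}
  A123: {t1}
C dims 7,4,1; δ0: rk 3, SNF 1^3; δ1: rk 1, SNF 1^1
degree 0: 7−3−0 = 4 → Ȟ^0 ≅ Z^4
degree 1: 4−1−3 = 0 → Ȟ^1 ≅ 0
degree 2: 1−0−1 = 0 → Ȟ^2 ≅ 0

Ȟ^0 ≅ Z^4, Ȟ^1 ≅ 0 and Ȟ^2 ≅ 0


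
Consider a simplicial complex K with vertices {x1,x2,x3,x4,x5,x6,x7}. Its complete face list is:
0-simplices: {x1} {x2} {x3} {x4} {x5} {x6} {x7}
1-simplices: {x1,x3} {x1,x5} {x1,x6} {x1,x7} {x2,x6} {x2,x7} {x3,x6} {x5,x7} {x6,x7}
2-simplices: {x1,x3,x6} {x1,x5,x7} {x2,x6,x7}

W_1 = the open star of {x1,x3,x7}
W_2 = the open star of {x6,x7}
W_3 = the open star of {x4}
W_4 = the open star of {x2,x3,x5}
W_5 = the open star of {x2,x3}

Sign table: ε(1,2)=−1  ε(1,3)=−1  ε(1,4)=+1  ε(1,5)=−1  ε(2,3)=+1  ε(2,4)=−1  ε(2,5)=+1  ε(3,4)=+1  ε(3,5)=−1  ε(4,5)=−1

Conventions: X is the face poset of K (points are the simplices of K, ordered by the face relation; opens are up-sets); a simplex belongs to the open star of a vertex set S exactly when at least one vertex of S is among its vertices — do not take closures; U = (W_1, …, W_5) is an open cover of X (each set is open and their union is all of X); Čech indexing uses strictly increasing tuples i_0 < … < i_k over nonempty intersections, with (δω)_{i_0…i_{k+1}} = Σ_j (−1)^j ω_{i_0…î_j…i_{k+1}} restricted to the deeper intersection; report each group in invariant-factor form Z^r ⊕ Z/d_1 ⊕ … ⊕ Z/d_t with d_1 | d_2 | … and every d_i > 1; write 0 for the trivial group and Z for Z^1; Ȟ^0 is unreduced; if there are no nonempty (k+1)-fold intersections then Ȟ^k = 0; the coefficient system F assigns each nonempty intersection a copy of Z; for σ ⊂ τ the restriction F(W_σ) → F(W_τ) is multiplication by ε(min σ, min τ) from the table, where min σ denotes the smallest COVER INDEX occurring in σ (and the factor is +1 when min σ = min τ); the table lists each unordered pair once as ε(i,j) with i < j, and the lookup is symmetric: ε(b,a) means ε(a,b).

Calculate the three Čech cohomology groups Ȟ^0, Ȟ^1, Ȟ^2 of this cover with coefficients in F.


Ȟ^0(U;F) ≅ Z^2, Ȟ^1(U;F) ≅ 0, Ȟ^2(U;F) ≅ 0

nerve simplices:
  W1={{x1},{x3},{x7},{x1,x3},{x1,x5},{x1,x6},{x1,x7},{x2,x7},{x3,x6},{x5,x7},{x6,x7},{x1,x3,x6},{x1,x5,x7},{x2,x6,x7}} W2={{x6},{x7},{x1,x6},{x1,x7},{x2,x6},{x2,x7},{x3,x6},{x5,x7},{x6,x7},{x1,x3,x6},{x1,x5,x7},{x2,x6,x7}} W3={{x4}} W4={{x2},{x3},{x5},{x1,x3},{x1,x5},{x2,x6},{x2,x7},{x3,x6},{x5,x7},{x1,x3,x6},{x1,x5,x7},{x2,x6,x7}} W5={{x2},{x3},{x1,x3},{x2,x6},{x2,x7},{x3,x6},{x1,x3,x6},{x2,x6,x7}}
  W12={{x7},{x1,x6},{x1,x7},{x2,x7},{x3,x6},{x5,x7},{x6,x7},{x1,x3,x6},{x1,x5,x7},{x2,x6,x7}} W14={{x3},{x1,x3},{x1,x5},{x2,x7},{x3,x6},{x5,x7},{x1,x3,x6},{x1,x5,x7},{x2,x6,x7}} W15={{x3},{x1,x3},{x2,x7},{x3,x6},{x1,x3,x6},{x2,x6,x7}} W24={{x2,x6},{x2,x7},{x3,x6},{x5,x7},{x1,x3,x6},{x1,x5,x7},{x2,x6,x7}} W25={{x2,x6},{x2,x7},{x3,x6},{x1,x3,x6},{x2,x6,x7}} W45={{x2},{x3},{x1,x3},{x2,x6},{x2,x7},{x3,x6},{x1,x3,x6},{x2,x6,x7}}
  W124={{x2,x7},{x3,x6},{x5,x7},{x1,x3,x6},{x1,x5,x7},{x2,x6,x7}} W125={{x2,x7},{x3,x6},{x1,x3,x6},{x2,x6,x7}} W145={{x3},{x1,x3},{x2,x7},{x3,x6},{x1,x3,x6},{x2,x6,x7}} W245={{x2,x6},{x2,x7},{x3,x6},{x1,x3,x6},{x2,x6,x7}}
  W1245={{x2,x7},{x3,x6},{x1,x3,x6},{x2,x6,x7}}
C dims 5,6,4,1; δ0: rk 3, SNF 1^3; δ1: rk 3, SNF 1^3; δ2: rk 1, SNF 1^1
degree 0: 5−3−0 = 2 → Ȟ^0 ≅ Z^2
degree 1: 6−3−3 = 0 → Ȟ^1 ≅ 0
degree 2: 4−1−3 = 0 → Ȟ^2 ≅ 0


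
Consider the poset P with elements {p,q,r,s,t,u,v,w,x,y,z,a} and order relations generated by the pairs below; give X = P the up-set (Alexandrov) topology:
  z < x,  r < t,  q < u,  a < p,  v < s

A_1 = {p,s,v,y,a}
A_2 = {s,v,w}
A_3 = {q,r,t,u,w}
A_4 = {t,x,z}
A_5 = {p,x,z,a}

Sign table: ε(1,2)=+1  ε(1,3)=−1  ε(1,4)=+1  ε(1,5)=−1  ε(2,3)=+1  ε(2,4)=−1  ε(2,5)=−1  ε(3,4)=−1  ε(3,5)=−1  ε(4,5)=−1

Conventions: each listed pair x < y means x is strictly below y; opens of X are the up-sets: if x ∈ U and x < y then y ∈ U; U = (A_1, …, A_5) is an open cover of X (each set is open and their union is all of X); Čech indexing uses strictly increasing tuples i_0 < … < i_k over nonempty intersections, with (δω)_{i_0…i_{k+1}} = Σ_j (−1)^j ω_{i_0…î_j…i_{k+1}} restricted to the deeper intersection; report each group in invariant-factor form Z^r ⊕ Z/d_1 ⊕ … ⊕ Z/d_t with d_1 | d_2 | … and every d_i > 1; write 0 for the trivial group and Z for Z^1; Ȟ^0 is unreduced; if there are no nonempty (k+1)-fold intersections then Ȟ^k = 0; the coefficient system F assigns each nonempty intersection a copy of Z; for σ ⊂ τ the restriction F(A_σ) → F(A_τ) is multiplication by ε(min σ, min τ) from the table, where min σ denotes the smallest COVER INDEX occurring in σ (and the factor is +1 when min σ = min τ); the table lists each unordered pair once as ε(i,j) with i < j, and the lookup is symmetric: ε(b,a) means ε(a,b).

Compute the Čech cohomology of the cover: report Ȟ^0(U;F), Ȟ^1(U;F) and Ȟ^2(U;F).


nerve simplices:
  A12={s,v} A15={p,a} A23={w} A34={t} A45={x,z}
C dims 5,5; δ0: rk 5, SNF 1^4·2
degree 0: 5−5−0 = 0 → Ȟ^0 ≅ 0
degree 1: 5−0−5 = 0 plus torsion [2] → Ȟ^1 ≅ Z/2
degree 2: 0−0−0 = 0 → Ȟ^2 ≅ 0

Ȟ^0 ≅ 0, Ȟ^1 ≅ Z/2, Ȟ^2 ≅ 0


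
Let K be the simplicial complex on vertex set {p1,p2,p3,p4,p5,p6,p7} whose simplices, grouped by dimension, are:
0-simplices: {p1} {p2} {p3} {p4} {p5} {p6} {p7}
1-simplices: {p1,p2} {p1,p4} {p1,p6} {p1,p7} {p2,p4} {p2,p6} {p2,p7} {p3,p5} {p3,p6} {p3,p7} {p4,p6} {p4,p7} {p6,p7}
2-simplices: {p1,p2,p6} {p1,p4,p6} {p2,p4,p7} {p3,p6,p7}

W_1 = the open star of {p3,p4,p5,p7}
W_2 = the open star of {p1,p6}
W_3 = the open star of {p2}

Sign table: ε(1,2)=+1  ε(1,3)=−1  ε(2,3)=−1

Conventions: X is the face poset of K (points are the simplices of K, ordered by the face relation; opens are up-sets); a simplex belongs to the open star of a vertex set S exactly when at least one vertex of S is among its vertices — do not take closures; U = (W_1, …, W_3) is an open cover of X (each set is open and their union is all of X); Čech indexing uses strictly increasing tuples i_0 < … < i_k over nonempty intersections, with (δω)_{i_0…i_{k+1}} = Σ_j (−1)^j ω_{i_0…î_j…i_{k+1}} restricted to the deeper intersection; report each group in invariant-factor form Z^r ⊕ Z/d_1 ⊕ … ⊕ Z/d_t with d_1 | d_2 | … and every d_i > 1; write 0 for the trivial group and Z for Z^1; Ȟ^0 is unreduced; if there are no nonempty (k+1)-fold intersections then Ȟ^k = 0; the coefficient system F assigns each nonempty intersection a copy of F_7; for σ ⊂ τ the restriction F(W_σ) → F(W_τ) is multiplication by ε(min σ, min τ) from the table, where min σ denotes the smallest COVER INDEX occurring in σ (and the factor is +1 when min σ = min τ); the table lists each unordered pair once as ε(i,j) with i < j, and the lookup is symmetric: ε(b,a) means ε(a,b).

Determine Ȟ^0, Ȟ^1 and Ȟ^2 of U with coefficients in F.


intersection data:
  W1={{p3},{p4},{p5},{p7},{p1,p4},{p1,p7},{p2,p4},{p2,p7},{p3,p5},{p3,p6},{p3,p7},{p4,p6},{p4,p7},{p6,p7},{p1,p4,p6},{p2,p4,p7},{p3,p6,p7}} W2={{p1},{p6},{p1,p2},{p1,p4},{p1,p6},{p1,p7},{p2,p6},{p3,p6},{p4,p6},{p6,p7},{p1,p2,p6},{p1,p4,p6},{p3,p6,p7}} W3={{p2},{p1,p2},{p2,p4},{p2,p6},{p2,p7},{p1,p2,p6},{p2,p4,p7}}
  W12={{p1,p4},{p1,p7},{p3,p6},{p4,p6},{p6,p7},{p1,p4,p6},{p3,p6,p7}} W13={{p2,p4},{p2,p7},{p2,p4,p7}} W23={{p1,p2},{p2,p6},{p1,p2,p6}}
C dims 3,3; δ0: rk_F7 2
Ȟ^0 = (3 − 2) − 0 = 1, so Ȟ^0 ≅ Z/7
Ȟ^1 = (3 − 0) − 2 = 1, so Ȟ^1 ≅ Z/7
Ȟ^2 = (0 − 0) − 0 = 0, so Ȟ^2 ≅ 0

Ȟ^0 = Z/7, Ȟ^1 = Z/7 and Ȟ^2 = 0
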